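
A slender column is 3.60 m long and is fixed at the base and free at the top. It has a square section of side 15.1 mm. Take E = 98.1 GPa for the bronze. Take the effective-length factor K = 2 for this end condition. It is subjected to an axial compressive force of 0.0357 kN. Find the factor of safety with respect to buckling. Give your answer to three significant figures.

I = a⁴/12 = 15.1⁴/12 = 4.332×10^3 mm⁴
I = 4.332×10^3 mm⁴ = 4.332×10^-9 m⁴
Effective length L_e = K·L = 2 × 3.60 = 7.200 m
P_cr = π²EI / L_e² = π² × 98.1×10⁹ × 4.332×10^-9 / 7.200² = 80.92 N
Factor of safety n = P_cr / P = 0.080915 / 0.0357 = 2.27

n ≈ 2.27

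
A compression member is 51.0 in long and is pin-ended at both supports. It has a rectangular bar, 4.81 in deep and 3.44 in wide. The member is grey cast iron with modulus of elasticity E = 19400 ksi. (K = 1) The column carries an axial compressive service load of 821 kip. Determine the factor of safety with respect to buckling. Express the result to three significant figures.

n ≈ 1.46

Buckling occurs about the weak axis: I_min = h·b³/12 with b = 3.44 in (the shorter side).
I_min = 4.81×3.44³/12 = 16.32 in⁴
Effective length L_e = K·L = 1 × 51.0 = 51.00 in
P_cr = π²EI / L_e² = π² × 19400×10³ × 16.32 / 51.00² = 1.201×10^6 lb
Factor of safety n = P_cr / P = 1201.2 / 821 = 1.46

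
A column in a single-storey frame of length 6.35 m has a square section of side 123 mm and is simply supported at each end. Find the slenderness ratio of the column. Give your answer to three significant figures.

For a square r = a/√12 = 123/√12 = 35.51 mm
L_e = K·L = 1 × 6.35 m = 6.350 m = 6350.0 mm
λ = L_e / r_min = 6350.0 / 35.51 = 179

λ ≈ 179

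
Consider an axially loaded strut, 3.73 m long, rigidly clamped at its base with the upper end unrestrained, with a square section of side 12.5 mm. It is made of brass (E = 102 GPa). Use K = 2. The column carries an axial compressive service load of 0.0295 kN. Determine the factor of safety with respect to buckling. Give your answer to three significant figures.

n ≈ 1.25

I = a⁴/12 = 12.5⁴/12 = 2.035×10^3 mm⁴
I = 2.035×10^3 mm⁴ = 2.035×10^-9 m⁴
Effective length L_e = K·L = 2 × 3.73 = 7.460 m
P_cr = π²EI / L_e² = π² × 102×10⁹ × 2.035×10^-9 / 7.460² = 36.80 N
Factor of safety n = P_cr / P = 0.036803 / 0.0295 = 1.25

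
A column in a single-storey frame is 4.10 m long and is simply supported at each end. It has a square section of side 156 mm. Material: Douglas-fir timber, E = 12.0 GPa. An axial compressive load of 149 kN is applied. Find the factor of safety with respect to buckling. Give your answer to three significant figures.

n ≈ 2.33

I = a⁴/12 = 156⁴/12 = 4.935×10^7 mm⁴
I = 4.935×10^7 mm⁴ = 4.935×10^-5 m⁴
Effective length L_e = K·L = 1 × 4.10 = 4.100 m
P_cr = π²EI / L_e² = π² × 12.0×10⁹ × 4.935×10^-5 / 4.100² = 3.477×10^5 N
Factor of safety n = P_cr / P = 347.72 / 149 = 2.33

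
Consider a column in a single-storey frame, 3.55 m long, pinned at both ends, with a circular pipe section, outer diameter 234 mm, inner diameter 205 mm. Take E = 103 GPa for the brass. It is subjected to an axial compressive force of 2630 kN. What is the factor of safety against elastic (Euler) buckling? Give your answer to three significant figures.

n ≈ 1.86

d_o = 234 mm, d_i = 205 mm
I = π(d_o⁴ − d_i⁴)/64 = π(234⁴ − 205.0⁴)/64 = 6.048×10^7 mm⁴
I = 6.048×10^7 mm⁴ = 6.048×10^-5 m⁴
Effective length L_e = K·L = 1 × 3.55 = 3.550 m
P_cr = π²EI / L_e² = π² × 103×10⁹ × 6.048×10^-5 / 3.550² = 4.879×10^6 N
Factor of safety n = P_cr / P = 4878.7 / 2630 = 1.86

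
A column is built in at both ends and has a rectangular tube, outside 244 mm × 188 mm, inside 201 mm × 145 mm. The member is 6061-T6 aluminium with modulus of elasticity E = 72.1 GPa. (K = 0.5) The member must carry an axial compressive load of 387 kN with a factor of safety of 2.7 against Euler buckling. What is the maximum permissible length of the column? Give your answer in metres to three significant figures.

Weak-axis I_min = (h_o·b_o³ − h_i·b_i³)/12 with b_o = 188, b_i = 145.0 mm (shorter outer/inner sides).
I_min = (244×188³ − 201.0×145.0³)/12 = 8.404×10^7 mm⁴
I = 8.404×10^-5 m⁴
Required critical load P_cr = n·P = 2.7 × 387 = 1045 kN = 1.045×10^6 N
From P_cr = π²EI/(K·L)²:  L = (1/K)·√(π²EI/P_cr) = (1/0.5)·√(π²×7.21×10^10×8.404×10^-5/1.045×10^6)
L = 15.1 m

L_max ≈ 15.1 m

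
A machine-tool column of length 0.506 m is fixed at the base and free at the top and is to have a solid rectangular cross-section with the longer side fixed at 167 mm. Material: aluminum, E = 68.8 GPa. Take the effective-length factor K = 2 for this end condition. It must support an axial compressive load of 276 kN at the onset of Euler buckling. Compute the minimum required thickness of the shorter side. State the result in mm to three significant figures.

L_e = K·L = 2 × 0.506 = 1.012 m
Required I = P_cr·L_e²/(π²E) = 2.760×10^5 × 1.012² / (π² × 6.88×10^10) = 4.163×10^-7 m⁴
I_req = 4.163×10^5 mm⁴
Rectangle, weak axis: I_min = h·b³/12 with h = 167 mm fixed  ⇒  b = (12I/h)^(1/3) = 31.0 mm

b ≈ 31.0 mm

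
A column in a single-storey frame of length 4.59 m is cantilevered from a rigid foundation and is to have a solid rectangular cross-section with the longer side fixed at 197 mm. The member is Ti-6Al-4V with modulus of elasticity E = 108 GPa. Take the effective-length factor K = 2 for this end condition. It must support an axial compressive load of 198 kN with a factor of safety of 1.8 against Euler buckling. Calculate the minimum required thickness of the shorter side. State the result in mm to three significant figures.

Required P_cr = n·P = 1.8 × 198 = 356.4 kN
L_e = K·L = 2 × 4.59 = 9.180 m
Required I = P_cr·L_e²/(π²E) = 3.564×10^5 × 9.180² / (π² × 1.08×10^11) = 2.818×10^-5 m⁴
I_req = 2.818×10^7 mm⁴
Rectangle, weak axis: I_min = h·b³/12 with h = 197 mm fixed  ⇒  b = (12I/h)^(1/3) = 120 mm

b ≈ 120 mm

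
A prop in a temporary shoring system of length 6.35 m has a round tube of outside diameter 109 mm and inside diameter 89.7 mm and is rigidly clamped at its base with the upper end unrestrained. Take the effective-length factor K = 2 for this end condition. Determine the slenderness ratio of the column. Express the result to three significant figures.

d_o = 109 mm, d_i = 89.7 mm
I = π(d_o⁴ − d_i⁴)/64 = π(109⁴ − 89.70⁴)/64 = 3.751×10^6 mm⁴
A = 3.012×10^3 mm²;  r_min = √(I/A) = √(3.751×10^6/3.012×10^3) = 35.29 mm
L_e = K·L = 2 × 6.35 m = 12.70 m = 12700 mm
λ = L_e / r_min = 12700 / 35.29 = 360

λ ≈ 360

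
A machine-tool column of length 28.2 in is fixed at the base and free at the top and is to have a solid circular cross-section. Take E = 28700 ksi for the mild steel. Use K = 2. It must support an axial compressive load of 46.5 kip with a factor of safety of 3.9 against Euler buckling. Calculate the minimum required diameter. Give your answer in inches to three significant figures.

d ≈ 2.54 in

Required P_cr = n·P = 3.9 × 46.5 = 181.4 kip
L_e = K·L = 2 × 28.2 = 56.40 in
Required I = P_cr·L_e²/(π²E) = 1.813×10^5 × 56.40² / (π² × 2.87×10^7) = 2.037 in⁴
Solid circle: I = πd⁴/64  ⇒  d = (64I/π)^(1/4) = (64×2.037/π)^(1/4) = 2.54 in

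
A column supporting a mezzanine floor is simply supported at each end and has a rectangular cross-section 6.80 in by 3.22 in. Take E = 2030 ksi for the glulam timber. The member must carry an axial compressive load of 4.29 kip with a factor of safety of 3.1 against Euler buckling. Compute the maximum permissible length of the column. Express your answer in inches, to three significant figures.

Buckling occurs about the weak axis: I_min = h·b³/12 with b = 3.22 in (the shorter side).
I_min = 6.80×3.22³/12 = 18.92 in⁴
Required critical load P_cr = n·P = 3.1 × 4.29 = 13.30 kip = 1.330×10^4 lb
From P_cr = π²EI/(K·L)²:  L = (1/K)·√(π²EI/P_cr) = (1/1)·√(π²×2.03×10^6×18.92/1.330×10^4)
L = 169 in

L_max ≈ 169 in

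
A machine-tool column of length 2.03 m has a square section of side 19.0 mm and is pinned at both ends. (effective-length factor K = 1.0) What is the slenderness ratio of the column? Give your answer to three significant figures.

λ ≈ 370

For a square r = a/√12 = 19.0/√12 = 5.485 mm
L_e = K·L = 1 × 2.03 m = 2.030 m = 2030.0 mm
λ = L_e / r_min = 2030.0 / 5.485 = 370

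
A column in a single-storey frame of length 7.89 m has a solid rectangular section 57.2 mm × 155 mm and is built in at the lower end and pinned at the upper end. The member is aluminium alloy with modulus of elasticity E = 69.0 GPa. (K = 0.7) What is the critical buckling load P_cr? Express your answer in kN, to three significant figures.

P_cr ≈ 54.0 kN

Buckling occurs about the weak axis: I_min = h·b³/12 with b = 57.2 mm (the shorter side).
I_min = 155×57.2³/12 = 2.417×10^6 mm⁴
I = 2.417×10^6 mm⁴ = 2.417×10^-6 m⁴
Effective length L_e = K·L = 0.7 × 7.89 = 5.523 m
P_cr = π²EI / L_e² = π² × 69.0×10⁹ × 2.417×10^-6 / 5.523² = 5.397×10^4 N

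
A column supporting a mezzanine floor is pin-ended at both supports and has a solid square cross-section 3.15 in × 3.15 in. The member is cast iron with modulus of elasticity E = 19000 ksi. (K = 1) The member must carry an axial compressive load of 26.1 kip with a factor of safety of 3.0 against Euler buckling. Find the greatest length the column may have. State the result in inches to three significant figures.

I = a⁴/12 = 3.15⁴/12 = 8.205 in⁴
Required critical load P_cr = n·P = 3.0 × 26.1 = 78.30 kip = 7.830×10^4 lb
From P_cr = π²EI/(K·L)²:  L = (1/K)·√(π²EI/P_cr) = (1/1)·√(π²×1.90×10^7×8.205/7.830×10^4)
L = 140 in

L_max ≈ 140 in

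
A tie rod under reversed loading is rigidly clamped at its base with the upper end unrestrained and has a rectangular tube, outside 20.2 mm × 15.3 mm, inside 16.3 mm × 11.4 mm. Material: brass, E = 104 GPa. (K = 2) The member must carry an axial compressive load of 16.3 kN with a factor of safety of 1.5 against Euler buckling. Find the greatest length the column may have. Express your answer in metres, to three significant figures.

L_max ≈ 0.205 m

Weak-axis I_min = (h_o·b_o³ − h_i·b_i³)/12 with b_o = 15.3, b_i = 11.40 mm (shorter outer/inner sides).
I_min = (20.2×15.3³ − 16.30×11.40³)/12 = 4.017×10^3 mm⁴
I = 4.017×10^-9 m⁴
Required critical load P_cr = n·P = 1.5 × 16.3 = 24.45 kN = 2.445×10^4 N
From P_cr = π²EI/(K·L)²:  L = (1/K)·√(π²EI/P_cr) = (1/2)·√(π²×1.04×10^11×4.017×10^-9/2.445×10^4)
L = 0.205 m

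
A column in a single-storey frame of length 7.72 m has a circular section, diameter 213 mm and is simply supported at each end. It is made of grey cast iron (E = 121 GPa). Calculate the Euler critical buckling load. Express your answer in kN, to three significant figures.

I = πd⁴/64 = π×213⁴/64 = 1.010×10^8 mm⁴
I = 1.010×10^8 mm⁴ = 1.010×10^-4 m⁴
Effective length L_e = K·L = 1 × 7.72 = 7.720 m
P_cr = π²EI / L_e² = π² × 121×10⁹ × 1.010×10^-4 / 7.720² = 2.025×10^6 N

P_cr ≈ 2020 kN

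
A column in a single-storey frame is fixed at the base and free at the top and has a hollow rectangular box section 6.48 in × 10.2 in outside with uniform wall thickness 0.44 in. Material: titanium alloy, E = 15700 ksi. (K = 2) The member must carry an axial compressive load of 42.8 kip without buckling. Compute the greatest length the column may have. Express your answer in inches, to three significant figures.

L_max ≈ 293 in

Inner dimensions: h_i = 10.2 − 2×0.44 = 9.320 in, b_i = 6.48 − 2×0.44 = 5.600 in
Weak-axis I_min = (h_o·b_o³ − h_i·b_i³)/12 with b_o = 6.48, b_i = 5.600 in (shorter outer/inner sides).
I_min = (10.2×6.48³ − 9.320×5.600³)/12 = 94.89 in⁴
At the buckling limit P_cr = P = 4.280×10^4 lb
From P_cr = π²EI/(K·L)²:  L = (1/K)·√(π²EI/P_cr) = (1/2)·√(π²×1.57×10^7×94.89/4.280×10^4)
L = 293 in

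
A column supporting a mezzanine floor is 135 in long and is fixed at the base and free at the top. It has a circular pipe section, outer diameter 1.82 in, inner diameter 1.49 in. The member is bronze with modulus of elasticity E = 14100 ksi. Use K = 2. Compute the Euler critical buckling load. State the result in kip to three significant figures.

d_o = 1.82 in, d_i = 1.49 in
I = π(d_o⁴ − d_i⁴)/64 = π(1.82⁴ − 1.490⁴)/64 = 0.2966 in⁴
Effective length L_e = K·L = 2 × 135 = 270.0 in
P_cr = π²EI / L_e² = π² × 14100×10³ × 0.2966 / 270.0² = 566.3 lb

P_cr ≈ 0.566 kip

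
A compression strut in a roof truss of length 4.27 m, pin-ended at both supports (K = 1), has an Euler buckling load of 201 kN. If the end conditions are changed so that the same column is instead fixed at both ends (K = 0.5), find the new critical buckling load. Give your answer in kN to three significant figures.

P_cr ≈ 804 kN

P_cr ∝ 1/K², so P_cr,new = P_cr,old × (K_old/K_new)² = 201 × (1/0.5)²
= 201 × 4.000 = 804 kN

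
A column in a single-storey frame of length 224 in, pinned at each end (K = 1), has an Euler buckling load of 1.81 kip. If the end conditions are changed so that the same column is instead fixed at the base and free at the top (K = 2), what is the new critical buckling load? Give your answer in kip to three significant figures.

P_cr ∝ 1/K², so P_cr,new = P_cr,old × (K_old/K_new)² = 1.81 × (1/2)²
= 1.81 × 0.2500 = 0.452 kip

P_cr ≈ 0.452 kip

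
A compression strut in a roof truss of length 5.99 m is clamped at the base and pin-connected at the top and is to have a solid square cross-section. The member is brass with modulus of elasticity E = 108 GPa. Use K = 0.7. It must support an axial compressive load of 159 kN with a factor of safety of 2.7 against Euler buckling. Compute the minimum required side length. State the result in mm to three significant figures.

a ≈ 96.0 mm

Required P_cr = n·P = 2.7 × 159 = 429.3 kN
L_e = K·L = 0.7 × 5.99 = 4.193 m
Required I = P_cr·L_e²/(π²E) = 4.293×10^5 × 4.193² / (π² × 1.08×10^11) = 7.081×10^-6 m⁴
I_req = 7.081×10^6 mm⁴
Solid square: I = a⁴/12  ⇒  a = (12I)^(1/4) = (12×7.081×10^6)^(1/4) = 96.0 mm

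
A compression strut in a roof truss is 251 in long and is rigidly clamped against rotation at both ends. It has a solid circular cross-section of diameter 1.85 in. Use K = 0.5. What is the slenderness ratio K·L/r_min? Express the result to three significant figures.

For a solid circle r = d/4 = 1.85/4 = 0.4625 in
L_e = K·L = 0.5 × 251 = 125.5 in
λ = L_e / r_min = 125.50 / 0.4625 = 271

λ ≈ 271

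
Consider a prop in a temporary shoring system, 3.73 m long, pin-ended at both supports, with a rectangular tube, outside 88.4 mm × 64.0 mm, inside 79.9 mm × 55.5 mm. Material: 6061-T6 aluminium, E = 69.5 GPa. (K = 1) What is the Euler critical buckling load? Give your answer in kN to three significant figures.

Weak-axis I_min = (h_o·b_o³ − h_i·b_i³)/12 with b_o = 64.0, b_i = 55.50 mm (shorter outer/inner sides).
I_min = (88.4×64.0³ − 79.90×55.50³)/12 = 7.929×10^5 mm⁴
I = 7.929×10^5 mm⁴ = 7.929×10^-7 m⁴
Effective length L_e = K·L = 1 × 3.73 = 3.730 m
P_cr = π²EI / L_e² = π² × 69.5×10⁹ × 7.929×10^-7 / 3.730² = 3.909×10^4 N

P_cr ≈ 39.1 kN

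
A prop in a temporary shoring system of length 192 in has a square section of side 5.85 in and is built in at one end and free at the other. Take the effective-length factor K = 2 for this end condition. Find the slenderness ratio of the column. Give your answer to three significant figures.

For a square r = a/√12 = 5.85/√12 = 1.689 in
L_e = K·L = 2 × 192 = 384.0 in
λ = L_e / r_min = 384.00 / 1.689 = 227

λ ≈ 227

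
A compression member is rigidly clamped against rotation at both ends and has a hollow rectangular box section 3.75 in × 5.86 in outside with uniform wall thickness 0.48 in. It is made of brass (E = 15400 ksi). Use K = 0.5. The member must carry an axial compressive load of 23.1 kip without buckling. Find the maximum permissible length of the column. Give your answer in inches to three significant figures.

Inner dimensions: h_i = 5.86 − 2×0.48 = 4.900 in, b_i = 3.75 − 2×0.48 = 2.790 in
Weak-axis I_min = (h_o·b_o³ − h_i·b_i³)/12 with b_o = 3.75, b_i = 2.790 in (shorter outer/inner sides).
I_min = (5.86×3.75³ − 4.900×2.790³)/12 = 16.88 in⁴
At the buckling limit P_cr = P = 2.310×10^4 lb
From P_cr = π²EI/(K·L)²:  L = (1/K)·√(π²EI/P_cr) = (1/0.5)·√(π²×1.54×10^7×16.88/2.310×10^4)
L = 667 in

L_max ≈ 667 in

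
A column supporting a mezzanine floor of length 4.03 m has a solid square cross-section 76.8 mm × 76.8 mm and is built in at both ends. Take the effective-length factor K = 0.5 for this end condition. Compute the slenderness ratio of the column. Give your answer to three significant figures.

λ ≈ 90.9

I = a⁴/12 = 76.8⁴/12 = 2.899×10^6 mm⁴
A = 5.898×10^3 mm²;  r_min = √(I/A) = √(2.899×10^6/5.898×10^3) = 22.17 mm
L_e = K·L = 0.5 × 4.03 m = 2.015 m = 2015.0 mm
λ = L_e / r_min = 2015.0 / 22.17 = 90.9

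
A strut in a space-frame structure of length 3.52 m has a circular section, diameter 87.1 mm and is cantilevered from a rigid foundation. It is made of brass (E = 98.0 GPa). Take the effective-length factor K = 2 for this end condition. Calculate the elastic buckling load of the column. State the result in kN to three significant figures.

I = πd⁴/64 = π×87.1⁴/64 = 2.825×10^6 mm⁴
I = 2.825×10^6 mm⁴ = 2.825×10^-6 m⁴
Effective length L_e = K·L = 2 × 3.52 = 7.040 m
P_cr = π²EI / L_e² = π² × 98.0×10⁹ × 2.825×10^-6 / 7.040² = 5.513×10^4 N

P_cr ≈ 55.1 kN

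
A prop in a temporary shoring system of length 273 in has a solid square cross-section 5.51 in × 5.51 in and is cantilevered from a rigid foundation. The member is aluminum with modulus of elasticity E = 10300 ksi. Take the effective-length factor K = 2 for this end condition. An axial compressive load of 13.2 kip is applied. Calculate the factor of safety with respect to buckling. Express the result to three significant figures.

I = a⁴/12 = 5.51⁴/12 = 76.81 in⁴
Effective length L_e = K·L = 2 × 273 = 546.0 in
P_cr = π²EI / L_e² = π² × 10300×10³ × 76.81 / 546.0² = 2.619×10^4 lb
Factor of safety n = P_cr / P = 26.192 / 13.2 = 1.98

n ≈ 1.98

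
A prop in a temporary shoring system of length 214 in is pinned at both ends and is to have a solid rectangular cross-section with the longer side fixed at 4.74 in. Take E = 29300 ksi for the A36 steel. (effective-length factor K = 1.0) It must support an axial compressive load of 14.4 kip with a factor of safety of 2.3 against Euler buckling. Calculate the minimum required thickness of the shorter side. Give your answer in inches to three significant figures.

Required P_cr = n·P = 2.3 × 14.4 = 33.12 kip
L_e = K·L = 1 × 214 = 214.0 in
Required I = P_cr·L_e²/(π²E) = 3.312×10^4 × 214.0² / (π² × 2.93×10^7) = 5.245 in⁴
Rectangle, weak axis: I_min = h·b³/12 with h = 4.74 in fixed  ⇒  b = (12I/h)^(1/3) = 2.37 in

b ≈ 2.37 in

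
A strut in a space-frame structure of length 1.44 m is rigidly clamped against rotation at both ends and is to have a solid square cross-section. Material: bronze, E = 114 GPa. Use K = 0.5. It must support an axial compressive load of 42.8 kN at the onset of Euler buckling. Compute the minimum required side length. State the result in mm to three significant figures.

L_e = K·L = 0.5 × 1.44 = 0.7200 m
Required I = P_cr·L_e²/(π²E) = 4.280×10^4 × 0.7200² / (π² × 1.14×10^11) = 1.972×10^-8 m⁴
I_req = 1.972×10^4 mm⁴
Solid square: I = a⁴/12  ⇒  a = (12I)^(1/4) = (12×1.972×10^4)^(1/4) = 22.1 mm

a ≈ 22.1 mm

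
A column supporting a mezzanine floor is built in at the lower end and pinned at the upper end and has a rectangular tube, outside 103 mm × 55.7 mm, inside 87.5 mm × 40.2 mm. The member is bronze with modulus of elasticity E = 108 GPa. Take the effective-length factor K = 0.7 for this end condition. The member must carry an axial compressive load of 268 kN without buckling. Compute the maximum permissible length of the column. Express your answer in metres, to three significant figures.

L_max ≈ 2.86 m

Weak-axis I_min = (h_o·b_o³ − h_i·b_i³)/12 with b_o = 55.7, b_i = 40.20 mm (shorter outer/inner sides).
I_min = (103×55.7³ − 87.50×40.20³)/12 = 1.010×10^6 mm⁴
I = 1.010×10^-6 m⁴
At the buckling limit P_cr = P = 2.680×10^5 N
From P_cr = π²EI/(K·L)²:  L = (1/K)·√(π²EI/P_cr) = (1/0.7)·√(π²×1.08×10^11×1.010×10^-6/2.680×10^5)
L = 2.86 m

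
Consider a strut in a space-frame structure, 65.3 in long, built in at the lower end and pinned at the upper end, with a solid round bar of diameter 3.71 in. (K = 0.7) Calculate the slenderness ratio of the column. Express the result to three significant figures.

I = πd⁴/64 = π×3.71⁴/64 = 9.300 in⁴
A = 10.81 in²;  r_min = √(I/A) = √(9.300/10.81) = 0.9275 in
L_e = K·L = 0.7 × 65.3 = 45.71 in
λ = L_e / r_min = 45.710 / 0.9275 = 49.3

λ ≈ 49.3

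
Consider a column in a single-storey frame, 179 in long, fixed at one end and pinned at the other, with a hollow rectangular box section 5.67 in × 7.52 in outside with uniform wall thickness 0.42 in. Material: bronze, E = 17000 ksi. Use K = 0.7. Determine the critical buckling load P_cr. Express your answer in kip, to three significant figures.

Inner dimensions: h_i = 7.52 − 2×0.42 = 6.680 in, b_i = 5.67 − 2×0.42 = 4.830 in
Weak-axis I_min = (h_o·b_o³ − h_i·b_i³)/12 with b_o = 5.67, b_i = 4.830 in (shorter outer/inner sides).
I_min = (7.52×5.67³ − 6.680×4.830³)/12 = 51.51 in⁴
Effective length L_e = K·L = 0.7 × 179 = 125.3 in
P_cr = π²EI / L_e² = π² × 17000×10³ × 51.51 / 125.3² = 5.504×10^5 lb

P_cr ≈ 550 kip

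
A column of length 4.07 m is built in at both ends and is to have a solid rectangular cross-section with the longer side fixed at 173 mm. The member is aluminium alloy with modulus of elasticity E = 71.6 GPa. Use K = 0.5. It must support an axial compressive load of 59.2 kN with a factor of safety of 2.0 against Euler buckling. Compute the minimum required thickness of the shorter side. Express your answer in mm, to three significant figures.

b ≈ 36.4 mm

Required P_cr = n·P = 2.0 × 59.2 = 118.4 kN
L_e = K·L = 0.5 × 4.07 = 2.035 m
Required I = P_cr·L_e²/(π²E) = 1.184×10^5 × 2.035² / (π² × 7.16×10^10) = 6.939×10^-7 m⁴
I_req = 6.939×10^5 mm⁴
Rectangle, weak axis: I_min = h·b³/12 with h = 173 mm fixed  ⇒  b = (12I/h)^(1/3) = 36.4 mm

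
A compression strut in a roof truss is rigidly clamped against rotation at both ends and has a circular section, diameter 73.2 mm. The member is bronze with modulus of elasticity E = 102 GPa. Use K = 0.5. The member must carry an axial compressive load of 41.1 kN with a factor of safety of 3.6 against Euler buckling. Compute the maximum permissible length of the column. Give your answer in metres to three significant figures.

I = πd⁴/64 = π×73.2⁴/64 = 1.409×10^6 mm⁴
I = 1.409×10^-6 m⁴
Required critical load P_cr = n·P = 3.6 × 41.1 = 148.0 kN = 1.480×10^5 N
From P_cr = π²EI/(K·L)²:  L = (1/K)·√(π²EI/P_cr) = (1/0.5)·√(π²×1.02×10^11×1.409×10^-6/1.480×10^5)
L = 6.19 m

L_max ≈ 6.19 m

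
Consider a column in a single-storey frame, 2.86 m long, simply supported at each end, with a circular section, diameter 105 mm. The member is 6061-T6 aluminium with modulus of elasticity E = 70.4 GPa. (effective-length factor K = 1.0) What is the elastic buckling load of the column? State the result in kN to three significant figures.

P_cr ≈ 507 kN

I = πd⁴/64 = π×105⁴/64 = 5.967×10^6 mm⁴
I = 5.967×10^6 mm⁴ = 5.967×10^-6 m⁴
Effective length L_e = K·L = 1 × 2.86 = 2.860 m
P_cr = π²EI / L_e² = π² × 70.4×10⁹ × 5.967×10^-6 / 2.860² = 5.068×10^5 N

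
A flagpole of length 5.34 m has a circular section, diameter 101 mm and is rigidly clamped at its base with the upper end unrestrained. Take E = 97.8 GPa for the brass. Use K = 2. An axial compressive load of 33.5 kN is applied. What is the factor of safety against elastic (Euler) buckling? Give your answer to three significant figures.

n ≈ 1.29

I = πd⁴/64 = π×101⁴/64 = 5.108×10^6 mm⁴
I = 5.108×10^6 mm⁴ = 5.108×10^-6 m⁴
Effective length L_e = K·L = 2 × 5.34 = 10.68 m
P_cr = π²EI / L_e² = π² × 97.8×10⁹ × 5.108×10^-6 / 10.68² = 4.323×10^4 N
Factor of safety n = P_cr / P = 43.227 / 33.5 = 1.29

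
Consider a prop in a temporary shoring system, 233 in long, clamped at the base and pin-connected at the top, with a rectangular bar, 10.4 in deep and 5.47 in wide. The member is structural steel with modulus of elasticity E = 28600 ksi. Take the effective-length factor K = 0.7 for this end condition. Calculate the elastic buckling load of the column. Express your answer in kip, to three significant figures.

Buckling occurs about the weak axis: I_min = h·b³/12 with b = 5.47 in (the shorter side).
I_min = 10.4×5.47³/12 = 141.8 in⁴
Effective length L_e = K·L = 0.7 × 233 = 163.1 in
P_cr = π²EI / L_e² = π² × 28600×10³ × 141.8 / 163.1² = 1.505×10^6 lb

P_cr ≈ 1510 kip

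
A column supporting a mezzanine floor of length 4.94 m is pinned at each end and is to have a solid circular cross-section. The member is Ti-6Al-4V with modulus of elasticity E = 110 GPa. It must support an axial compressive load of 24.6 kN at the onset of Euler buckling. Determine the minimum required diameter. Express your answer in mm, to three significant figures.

d ≈ 57.9 mm

L_e = K·L = 1 × 4.94 = 4.940 m
Required I = P_cr·L_e²/(π²E) = 2.460×10^4 × 4.940² / (π² × 1.10×10^11) = 5.530×10^-7 m⁴
I_req = 5.530×10^5 mm⁴
Solid circle: I = πd⁴/64  ⇒  d = (64I/π)^(1/4) = (64×5.530×10^5/π)^(1/4) = 57.9 mm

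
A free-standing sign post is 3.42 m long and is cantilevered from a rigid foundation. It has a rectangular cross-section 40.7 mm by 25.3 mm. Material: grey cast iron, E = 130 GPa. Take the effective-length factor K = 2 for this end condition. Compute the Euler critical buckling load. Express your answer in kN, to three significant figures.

Buckling occurs about the weak axis: I_min = h·b³/12 with b = 25.3 mm (the shorter side).
I_min = 40.7×25.3³/12 = 5.493×10^4 mm⁴
I = 5.493×10^4 mm⁴ = 5.493×10^-8 m⁴
Effective length L_e = K·L = 2 × 3.42 = 6.840 m
P_cr = π²EI / L_e² = π² × 130×10⁹ × 5.493×10^-8 / 6.840² = 1.506×10^3 N

P_cr ≈ 1.51 kN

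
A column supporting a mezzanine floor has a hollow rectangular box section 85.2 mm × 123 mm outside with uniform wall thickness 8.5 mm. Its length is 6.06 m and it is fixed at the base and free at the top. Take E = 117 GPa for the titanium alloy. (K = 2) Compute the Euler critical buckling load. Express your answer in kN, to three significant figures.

Inner dimensions: h_i = 123 − 2×8.5 = 106.0 mm, b_i = 85.2 − 2×8.5 = 68.20 mm
Weak-axis I_min = (h_o·b_o³ − h_i·b_i³)/12 with b_o = 85.2, b_i = 68.20 mm (shorter outer/inner sides).
I_min = (123×85.2³ − 106.0×68.20³)/12 = 3.537×10^6 mm⁴
I = 3.537×10^6 mm⁴ = 3.537×10^-6 m⁴
Effective length L_e = K·L = 2 × 6.06 = 12.12 m
P_cr = π²EI / L_e² = π² × 117×10⁹ × 3.537×10^-6 / 12.12² = 2.781×10^4 N

P_cr ≈ 27.8 kN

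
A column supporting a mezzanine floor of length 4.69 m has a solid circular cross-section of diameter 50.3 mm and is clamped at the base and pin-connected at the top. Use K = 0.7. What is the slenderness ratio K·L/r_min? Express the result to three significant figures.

λ ≈ 261

I = πd⁴/64 = π×50.3⁴/64 = 3.142×10^5 mm⁴
A = 1.987×10^3 mm²;  r_min = √(I/A) = √(3.142×10^5/1.987×10^3) = 12.58 mm
L_e = K·L = 0.7 × 4.69 m = 3.283 m = 3283.0 mm
λ = L_e / r_min = 3283.0 / 12.58 = 261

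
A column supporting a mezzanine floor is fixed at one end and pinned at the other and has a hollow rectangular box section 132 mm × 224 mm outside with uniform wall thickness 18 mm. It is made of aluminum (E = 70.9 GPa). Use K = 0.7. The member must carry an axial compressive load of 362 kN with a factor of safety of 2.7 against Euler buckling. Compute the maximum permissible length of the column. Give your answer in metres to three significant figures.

Inner dimensions: h_i = 224 − 2×18 = 188.0 mm, b_i = 132 − 2×18 = 96.00 mm
Weak-axis I_min = (h_o·b_o³ − h_i·b_i³)/12 with b_o = 132, b_i = 96.00 mm (shorter outer/inner sides).
I_min = (224×132³ − 188.0×96.00³)/12 = 2.907×10^7 mm⁴
I = 2.907×10^-5 m⁴
Required critical load P_cr = n·P = 2.7 × 362 = 977.4 kN = 9.774×10^5 N
From P_cr = π²EI/(K·L)²:  L = (1/K)·√(π²EI/P_cr) = (1/0.7)·√(π²×7.09×10^10×2.907×10^-5/9.774×10^5)
L = 6.52 m

L_max ≈ 6.52 m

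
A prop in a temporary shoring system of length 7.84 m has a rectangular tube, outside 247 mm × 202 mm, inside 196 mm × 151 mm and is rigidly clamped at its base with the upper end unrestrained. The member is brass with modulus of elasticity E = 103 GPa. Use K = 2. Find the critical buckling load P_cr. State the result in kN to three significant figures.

Weak-axis I_min = (h_o·b_o³ − h_i·b_i³)/12 with b_o = 202, b_i = 151.0 mm (shorter outer/inner sides).
I_min = (247×202³ − 196.0×151.0³)/12 = 1.134×10^8 mm⁴
I = 1.134×10^8 mm⁴ = 1.134×10^-4 m⁴
Effective length L_e = K·L = 2 × 7.84 = 15.68 m
P_cr = π²EI / L_e² = π² × 103×10⁹ × 1.134×10^-4 / 15.68² = 4.690×10^5 N

P_cr ≈ 469 kN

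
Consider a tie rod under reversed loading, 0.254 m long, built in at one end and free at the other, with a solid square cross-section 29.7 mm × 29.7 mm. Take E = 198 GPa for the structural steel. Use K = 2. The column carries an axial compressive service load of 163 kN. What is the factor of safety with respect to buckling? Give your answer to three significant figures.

I = a⁴/12 = 29.7⁴/12 = 6.484×10^4 mm⁴
I = 6.484×10^4 mm⁴ = 6.484×10^-8 m⁴
Effective length L_e = K·L = 2 × 0.254 = 0.5080 m
P_cr = π²EI / L_e² = π² × 198×10⁹ × 6.484×10^-8 / 0.5080² = 4.910×10^5 N
Factor of safety n = P_cr / P = 491.00 / 163 = 3.01

n ≈ 3.01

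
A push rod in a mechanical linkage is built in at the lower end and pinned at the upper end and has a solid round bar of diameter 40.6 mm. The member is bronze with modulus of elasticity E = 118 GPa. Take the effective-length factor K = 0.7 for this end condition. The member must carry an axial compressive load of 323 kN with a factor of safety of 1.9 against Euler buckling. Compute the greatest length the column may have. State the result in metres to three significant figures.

I = πd⁴/64 = π×40.6⁴/64 = 1.334×10^5 mm⁴
I = 1.334×10^-7 m⁴
Required critical load P_cr = n·P = 1.9 × 323 = 613.7 kN = 6.137×10^5 N
From P_cr = π²EI/(K·L)²:  L = (1/K)·√(π²EI/P_cr) = (1/0.7)·√(π²×1.18×10^11×1.334×10^-7/6.137×10^5)
L = 0.719 m

L_max ≈ 0.719 m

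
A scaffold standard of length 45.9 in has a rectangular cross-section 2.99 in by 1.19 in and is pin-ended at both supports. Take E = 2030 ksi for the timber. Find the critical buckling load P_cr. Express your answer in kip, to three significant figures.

P_cr ≈ 3.99 kip

Buckling occurs about the weak axis: I_min = h·b³/12 with b = 1.19 in (the shorter side).
I_min = 2.99×1.19³/12 = 0.4199 in⁴
Effective length L_e = K·L = 1 × 45.9 = 45.90 in
P_cr = π²EI / L_e² = π² × 2030×10³ × 0.4199 / 45.90² = 3.993×10^3 lb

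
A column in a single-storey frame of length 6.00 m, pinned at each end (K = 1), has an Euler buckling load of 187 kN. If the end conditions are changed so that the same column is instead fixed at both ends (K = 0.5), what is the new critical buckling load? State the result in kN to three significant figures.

P_cr ∝ 1/K², so P_cr,new = P_cr,old × (K_old/K_new)² = 187 × (1/0.5)²
= 187 × 4.000 = 748 kN

P_cr ≈ 748 kN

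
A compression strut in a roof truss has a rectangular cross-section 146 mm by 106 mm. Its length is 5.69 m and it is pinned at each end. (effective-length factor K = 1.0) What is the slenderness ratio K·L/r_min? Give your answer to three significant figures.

For a rectangle r_min = b/√12 = 106/√12 = 30.60 mm
L_e = K·L = 1 × 5.69 m = 5.690 m = 5690.0 mm
λ = L_e / r_min = 5690.0 / 30.60 = 186

λ ≈ 186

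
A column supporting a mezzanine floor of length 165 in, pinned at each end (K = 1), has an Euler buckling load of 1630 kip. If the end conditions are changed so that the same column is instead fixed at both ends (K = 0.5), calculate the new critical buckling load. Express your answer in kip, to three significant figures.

P_cr ∝ 1/K², so P_cr,new = P_cr,old × (K_old/K_new)² = 1630 × (1/0.5)²
= 1630 × 4.000 = 6520 kip

P_cr ≈ 6520 kip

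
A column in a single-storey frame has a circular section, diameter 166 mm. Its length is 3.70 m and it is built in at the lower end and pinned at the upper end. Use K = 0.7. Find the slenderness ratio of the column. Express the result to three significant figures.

I = πd⁴/64 = π×166⁴/64 = 3.727×10^7 mm⁴
A = 2.164×10^4 mm²;  r_min = √(I/A) = √(3.727×10^7/2.164×10^4) = 41.50 mm
L_e = K·L = 0.7 × 3.70 m = 2.590 m = 2590.0 mm
λ = L_e / r_min = 2590.0 / 41.50 = 62.4

λ ≈ 62.4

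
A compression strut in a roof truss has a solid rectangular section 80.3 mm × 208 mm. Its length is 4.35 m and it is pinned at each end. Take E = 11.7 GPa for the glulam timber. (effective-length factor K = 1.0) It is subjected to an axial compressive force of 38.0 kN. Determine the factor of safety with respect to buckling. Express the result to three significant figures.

Buckling occurs about the weak axis: I_min = h·b³/12 with b = 80.3 mm (the shorter side).
I_min = 208×80.3³/12 = 8.975×10^6 mm⁴
I = 8.975×10^6 mm⁴ = 8.975×10^-6 m⁴
Effective length L_e = K·L = 1 × 4.35 = 4.350 m
P_cr = π²EI / L_e² = π² × 11.7×10⁹ × 8.975×10^-6 / 4.350² = 5.477×10^4 N
Factor of safety n = P_cr / P = 54.769 / 38.0 = 1.44

n ≈ 1.44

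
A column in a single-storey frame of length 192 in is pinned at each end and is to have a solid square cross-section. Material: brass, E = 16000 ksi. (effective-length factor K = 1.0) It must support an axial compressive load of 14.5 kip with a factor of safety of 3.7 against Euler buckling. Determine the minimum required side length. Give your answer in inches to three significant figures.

Required P_cr = n·P = 3.7 × 14.5 = 53.65 kip
L_e = K·L = 1 × 192 = 192.0 in
Required I = P_cr·L_e²/(π²E) = 5.365×10^4 × 192.0² / (π² × 1.60×10^7) = 12.52 in⁴
Solid square: I = a⁴/12  ⇒  a = (12I)^(1/4) = (12×12.52)^(1/4) = 3.50 in

a ≈ 3.50 in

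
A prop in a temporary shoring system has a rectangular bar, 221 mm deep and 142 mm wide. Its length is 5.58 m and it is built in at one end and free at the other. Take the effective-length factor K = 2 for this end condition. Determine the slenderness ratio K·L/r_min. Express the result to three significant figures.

For a rectangle r_min = b/√12 = 142/√12 = 40.99 mm
L_e = K·L = 2 × 5.58 m = 11.16 m = 11160 mm
λ = L_e / r_min = 11160 / 40.99 = 272

λ ≈ 272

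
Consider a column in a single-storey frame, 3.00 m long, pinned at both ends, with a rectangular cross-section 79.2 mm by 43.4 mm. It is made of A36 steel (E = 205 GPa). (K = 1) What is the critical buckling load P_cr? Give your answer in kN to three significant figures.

Buckling occurs about the weak axis: I_min = h·b³/12 with b = 43.4 mm (the shorter side).
I_min = 79.2×43.4³/12 = 5.395×10^5 mm⁴
I = 5.395×10^5 mm⁴ = 5.395×10^-7 m⁴
Effective length L_e = K·L = 1 × 3.00 = 3.000 m
P_cr = π²EI / L_e² = π² × 205×10⁹ × 5.395×10^-7 / 3.000² = 1.213×10^5 N

P_cr ≈ 121 kN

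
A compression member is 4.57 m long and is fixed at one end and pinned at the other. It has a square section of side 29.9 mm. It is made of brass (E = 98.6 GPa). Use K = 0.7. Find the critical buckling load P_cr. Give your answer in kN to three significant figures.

I = a⁴/12 = 29.9⁴/12 = 6.660×10^4 mm⁴
I = 6.660×10^4 mm⁴ = 6.660×10^-8 m⁴
Effective length L_e = K·L = 0.7 × 4.57 = 3.199 m
P_cr = π²EI / L_e² = π² × 98.6×10⁹ × 6.660×10^-8 / 3.199² = 6.334×10^3 N

P_cr ≈ 6.33 kN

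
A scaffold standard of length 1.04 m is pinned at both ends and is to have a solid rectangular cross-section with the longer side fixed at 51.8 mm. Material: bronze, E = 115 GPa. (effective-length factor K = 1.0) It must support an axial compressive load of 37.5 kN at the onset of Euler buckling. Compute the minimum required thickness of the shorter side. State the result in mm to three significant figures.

b ≈ 20.2 mm

L_e = K·L = 1 × 1.04 = 1.040 m
Required I = P_cr·L_e²/(π²E) = 3.750×10^4 × 1.040² / (π² × 1.15×10^11) = 3.574×10^-8 m⁴
I_req = 3.574×10^4 mm⁴
Rectangle, weak axis: I_min = h·b³/12 with h = 51.8 mm fixed  ⇒  b = (12I/h)^(1/3) = 20.2 mm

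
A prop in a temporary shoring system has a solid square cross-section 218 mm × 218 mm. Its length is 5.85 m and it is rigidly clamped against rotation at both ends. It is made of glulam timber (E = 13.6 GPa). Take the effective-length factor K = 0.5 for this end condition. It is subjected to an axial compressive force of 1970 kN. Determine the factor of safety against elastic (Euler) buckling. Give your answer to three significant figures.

I = a⁴/12 = 218⁴/12 = 1.882×10^8 mm⁴
I = 1.882×10^8 mm⁴ = 1.882×10^-4 m⁴
Effective length L_e = K·L = 0.5 × 5.85 = 2.925 m
P_cr = π²EI / L_e² = π² × 13.6×10⁹ × 1.882×10^-4 / 2.925² = 2.953×10^6 N
Factor of safety n = P_cr / P = 2952.8 / 1970 = 1.50

n ≈ 1.50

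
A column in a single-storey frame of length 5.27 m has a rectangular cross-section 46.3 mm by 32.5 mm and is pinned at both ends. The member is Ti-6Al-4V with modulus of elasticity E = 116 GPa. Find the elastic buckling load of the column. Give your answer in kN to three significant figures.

P_cr ≈ 5.46 kN

Buckling occurs about the weak axis: I_min = h·b³/12 with b = 32.5 mm (the shorter side).
I_min = 46.3×32.5³/12 = 1.324×10^5 mm⁴
I = 1.324×10^5 mm⁴ = 1.324×10^-7 m⁴
Effective length L_e = K·L = 1 × 5.27 = 5.270 m
P_cr = π²EI / L_e² = π² × 116×10⁹ × 1.324×10^-7 / 5.270² = 5.460×10^3 N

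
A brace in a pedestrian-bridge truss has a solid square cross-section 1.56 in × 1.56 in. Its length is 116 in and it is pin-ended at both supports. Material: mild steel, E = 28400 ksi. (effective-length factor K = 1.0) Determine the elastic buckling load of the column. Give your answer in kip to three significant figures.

I = a⁴/12 = 1.56⁴/12 = 0.4935 in⁴
Effective length L_e = K·L = 1 × 116 = 116.0 in
P_cr = π²EI / L_e² = π² × 28400×10³ × 0.4935 / 116.0² = 1.028×10^4 lb

P_cr ≈ 10.3 kip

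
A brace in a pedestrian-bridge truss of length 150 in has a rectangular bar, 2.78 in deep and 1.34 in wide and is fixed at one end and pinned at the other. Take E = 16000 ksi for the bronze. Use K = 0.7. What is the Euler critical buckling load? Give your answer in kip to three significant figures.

Buckling occurs about the weak axis: I_min = h·b³/12 with b = 1.34 in (the shorter side).
I_min = 2.78×1.34³/12 = 0.5574 in⁴
Effective length L_e = K·L = 0.7 × 150 = 105.0 in
P_cr = π²EI / L_e² = π² × 16000×10³ × 0.5574 / 105.0² = 7.984×10^3 lb

P_cr ≈ 7.98 kip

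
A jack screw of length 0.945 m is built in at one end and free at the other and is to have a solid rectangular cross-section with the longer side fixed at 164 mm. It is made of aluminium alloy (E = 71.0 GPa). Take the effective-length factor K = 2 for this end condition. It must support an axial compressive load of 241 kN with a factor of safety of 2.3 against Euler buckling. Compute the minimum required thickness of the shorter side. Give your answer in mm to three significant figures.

Required P_cr = n·P = 2.3 × 241 = 554.3 kN
L_e = K·L = 2 × 0.945 = 1.890 m
Required I = P_cr·L_e²/(π²E) = 5.543×10^5 × 1.890² / (π² × 7.10×10^10) = 2.826×10^-6 m⁴
I_req = 2.826×10^6 mm⁴
Rectangle, weak axis: I_min = h·b³/12 with h = 164 mm fixed  ⇒  b = (12I/h)^(1/3) = 59.1 mm

b ≈ 59.1 mm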